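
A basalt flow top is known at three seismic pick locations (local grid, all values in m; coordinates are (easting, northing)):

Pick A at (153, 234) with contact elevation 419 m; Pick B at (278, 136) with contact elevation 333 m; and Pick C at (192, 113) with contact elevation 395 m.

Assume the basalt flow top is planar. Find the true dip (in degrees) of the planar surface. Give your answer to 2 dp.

35.50°

Two edge vectors: Pick A→Pick B = (125, -98, -86), Pick A→Pick C = (39, -121, -24).
Normal n = (Pick A→Pick B) × (Pick A→Pick C) = (-8054, -354, -11303).
So ∂z/∂E = −n_x/n_z = −0.71255 and ∂z/∂N = −n_y/n_z = −0.03132.
Gradient magnitude |∇z| = √(a² + b²) = √(0.50773 + 0.00098) = 0.71324.
True dip = arctan(0.71324) = 35.50°, dipping toward E (azimuth ≈ 087°).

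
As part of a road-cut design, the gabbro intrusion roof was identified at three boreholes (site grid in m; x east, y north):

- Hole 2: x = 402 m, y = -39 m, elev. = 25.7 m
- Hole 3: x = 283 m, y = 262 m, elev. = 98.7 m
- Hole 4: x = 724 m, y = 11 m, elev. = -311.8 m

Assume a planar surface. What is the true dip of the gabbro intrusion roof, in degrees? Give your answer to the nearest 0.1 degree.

46.0°

Let the plane be z = a·x + b·y + c.
Hole 3−Hole 2: −119a + 301b = 73;  Hole 4−Hole 2: 322a + 50b = −337.5.
Solving gives a = −1.02299, b = −0.16191.
Gradient magnitude |∇z| = √(a² + b²) = √(1.04652 + 0.02622) = 1.03573.
True dip = arctan(1.03573) = 46.0°, dipping toward E (azimuth ≈ 081°).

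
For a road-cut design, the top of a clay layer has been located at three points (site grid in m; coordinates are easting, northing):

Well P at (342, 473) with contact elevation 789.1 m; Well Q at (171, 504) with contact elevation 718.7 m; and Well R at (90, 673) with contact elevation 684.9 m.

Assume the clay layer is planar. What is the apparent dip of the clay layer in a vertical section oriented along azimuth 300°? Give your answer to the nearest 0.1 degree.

Two edge vectors: Well P→Well Q = (-171, 31, -70.4), Well P→Well R = (-252, 200, -104.2).
Normal n = (Well P→Well Q) × (Well P→Well R) = (10849.8, -77.4, -26388).
So ∂z/∂easting = −n_x/n_z = 0.41116 and ∂z/∂northing = −n_y/n_z = −0.00293.
Unit vector along 300° is (sin 300°, cos 300°) = (-0.8660, 0.5000).
Slope in that direction = a·(-0.8660) + b·(0.5000) = −0.35755.
Apparent dip = arctan|0.35755| = 19.7° (true dip is 22.4°, so apparent ≤ true as expected).

19.7°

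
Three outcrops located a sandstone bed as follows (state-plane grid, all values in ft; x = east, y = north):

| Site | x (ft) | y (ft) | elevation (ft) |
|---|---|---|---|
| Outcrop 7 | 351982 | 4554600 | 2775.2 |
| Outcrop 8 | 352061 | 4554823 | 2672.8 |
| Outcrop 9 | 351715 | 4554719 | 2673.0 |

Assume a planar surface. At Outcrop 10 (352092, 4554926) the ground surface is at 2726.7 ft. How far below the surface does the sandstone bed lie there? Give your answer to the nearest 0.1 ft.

Two edge vectors: Outcrop 7→Outcrop 8 = (79, 223, -102.4), Outcrop 7→Outcrop 9 = (-267, 119, -102.2).
Normal n = (Outcrop 7→Outcrop 8) × (Outcrop 7→Outcrop 9) = (-10605, 35414.6, 68942).
So ∂z/∂x = −n_x/n_z = 0.153824954 and ∂z/∂y = −n_y/n_z = −0.513686867.
Intercept c from Outcrop 7: 2775.2 − 54143.62 + 2339638.21 = 2288269.79.
At (352092, 4554926): z_contact = 54160.54 − 2339805.67 + 2288269.79 = 2624.66 ft.
Depth below ground = 2726.7 − 2624.66 = 102.0 ft.

102.0 ft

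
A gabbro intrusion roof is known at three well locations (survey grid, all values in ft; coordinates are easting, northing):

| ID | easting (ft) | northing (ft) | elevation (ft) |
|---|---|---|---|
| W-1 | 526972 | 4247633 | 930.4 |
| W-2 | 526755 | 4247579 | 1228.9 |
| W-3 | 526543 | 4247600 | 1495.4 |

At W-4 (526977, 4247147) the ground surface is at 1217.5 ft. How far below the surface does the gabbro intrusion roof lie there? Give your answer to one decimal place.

128.0 ft

Let the plane be z = a·easting + b·northing + c.
W-2−W-1: −217a − 54b = 298.5;  W-3−W-1: −429a − 33b = 565.
Solving gives a = −1.290815370, b = −0.340612309.
Then c = 930.4 − a·526972 − b·4247633 = 2127950.04.
At (526977, 4247147): z_contact = −680230.01 − 1446630.54 + 2127950.04 = 1089.48 ft.
Depth below ground = 1217.5 − 1089.48 = 128.0 ft.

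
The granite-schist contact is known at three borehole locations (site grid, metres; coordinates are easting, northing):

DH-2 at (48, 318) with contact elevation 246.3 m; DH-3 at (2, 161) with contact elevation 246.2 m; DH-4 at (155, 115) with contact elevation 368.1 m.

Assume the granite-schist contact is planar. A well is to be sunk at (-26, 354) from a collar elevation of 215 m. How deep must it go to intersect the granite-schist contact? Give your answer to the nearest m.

31 m

Let the plane be z = a·easting + b·northing + c.
DH-3−DH-2: −46a − 157b = −0.1;  DH-4−DH-2: 107a − 203b = 121.8.
Solving gives a = 0.73241, b = −0.21395.
Then c = 246.3 − a·48 − b·318 = 279.18.
At (-26, 354): z_contact = −19.0 − 75.7 + 279.18 = 184.4 m.
Depth below ground = 215 − 184.4 = 31 m.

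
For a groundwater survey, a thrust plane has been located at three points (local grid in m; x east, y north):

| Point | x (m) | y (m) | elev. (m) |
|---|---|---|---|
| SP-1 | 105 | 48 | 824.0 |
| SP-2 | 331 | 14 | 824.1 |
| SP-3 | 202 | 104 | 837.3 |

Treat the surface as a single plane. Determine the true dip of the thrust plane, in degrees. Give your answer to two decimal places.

10.76°

Let the plane be z = a·x + b·y + c.
SP-2−SP-1: 226a − 34b = 0.1;  SP-3−SP-1: 97a + 56b = 13.3.
Solving gives a = 0.02869, b = 0.18780.
Gradient magnitude |∇z| = √(a² + b²) = √(0.00082 + 0.03527) = 0.18998.
True dip = arctan(0.18998) = 10.76°, dipping toward S (azimuth ≈ 189°).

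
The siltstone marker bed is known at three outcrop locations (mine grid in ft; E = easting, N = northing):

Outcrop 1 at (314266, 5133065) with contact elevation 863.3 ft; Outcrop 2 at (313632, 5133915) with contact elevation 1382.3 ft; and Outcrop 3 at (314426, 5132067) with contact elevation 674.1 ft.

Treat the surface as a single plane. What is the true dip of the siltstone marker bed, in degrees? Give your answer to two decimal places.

Let the plane be z = a·E + b·N + c.
Outcrop 2−Outcrop 1: −634a + 850b = 519;  Outcrop 3−Outcrop 1: 160a − 998b = −189.2.
Solving gives a = −0.71898, b = 0.07431.
Gradient magnitude |∇z| = √(a² + b²) = √(0.51694 + 0.00552) = 0.72281.
True dip = arctan(0.72281) = 35.86°, dipping toward E (azimuth ≈ 096°).

35.86°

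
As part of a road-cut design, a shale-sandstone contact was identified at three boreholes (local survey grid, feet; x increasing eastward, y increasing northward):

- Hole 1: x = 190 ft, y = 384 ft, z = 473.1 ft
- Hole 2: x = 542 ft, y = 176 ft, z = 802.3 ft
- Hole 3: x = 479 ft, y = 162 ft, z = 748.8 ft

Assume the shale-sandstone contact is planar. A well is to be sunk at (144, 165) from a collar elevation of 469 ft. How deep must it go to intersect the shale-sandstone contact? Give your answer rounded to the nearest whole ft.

Let the plane be z = a·x + b·y + c.
Hole 2−Hole 1: 352a − 208b = 329.2;  Hole 3−Hole 1: 289a − 222b = 275.7.
Solving gives a = 0.87272, b = −0.10579.
Then c = 473.1 − a·190 − b·384 = 347.91.
At (144, 165): z_contact = 125.7 − 17.5 + 347.91 = 456.1 ft.
Depth below ground = 469 − 456.1 = 13 ft.

13 ft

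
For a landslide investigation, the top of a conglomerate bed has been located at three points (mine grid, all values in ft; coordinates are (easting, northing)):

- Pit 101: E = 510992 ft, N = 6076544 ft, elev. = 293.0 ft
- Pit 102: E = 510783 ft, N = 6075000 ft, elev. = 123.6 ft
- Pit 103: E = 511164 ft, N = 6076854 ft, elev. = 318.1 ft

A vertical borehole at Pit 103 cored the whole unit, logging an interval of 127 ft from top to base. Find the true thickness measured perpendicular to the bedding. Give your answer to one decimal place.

125.8 ft

Let the plane be z = a·E + b·N + c.
Pit 102−Pit 101: −209a − 1544b = −169.4;  Pit 103−Pit 101: 172a + 310b = 25.1.
Solving gives a = −0.06853, b = 0.11899.
|∇z| = √(a²+b²) = 0.13732, so dip δ = arctan(0.13732) = 7.82°.
True thickness = vertical thickness × cos δ = 127 × cos 7.82° = 125.8 ft.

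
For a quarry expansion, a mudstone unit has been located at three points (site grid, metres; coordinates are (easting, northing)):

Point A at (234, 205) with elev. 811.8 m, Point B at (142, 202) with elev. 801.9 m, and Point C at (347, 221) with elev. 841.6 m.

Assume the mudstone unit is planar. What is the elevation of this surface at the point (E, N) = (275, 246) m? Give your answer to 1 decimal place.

873.0 m

Let the plane be z = a·E + b·N + c.
Point B−Point A: −92a − 3b = −9.9;  Point C−Point A: 113a + 16b = 29.8.
Solving gives a = 0.06090, b = 1.43239.
Then c = 811.8 − a·234 − b·205 = 503.91.
At (275, 246): z = 16.7 + 352.4 + 503.91 = 873.0 m.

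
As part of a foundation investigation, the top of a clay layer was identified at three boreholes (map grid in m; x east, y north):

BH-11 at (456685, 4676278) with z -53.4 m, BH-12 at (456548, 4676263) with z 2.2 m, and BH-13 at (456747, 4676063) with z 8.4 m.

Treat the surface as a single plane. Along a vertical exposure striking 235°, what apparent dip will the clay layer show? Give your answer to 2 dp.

Let the plane be z = a·x + b·y + c.
BH-12−BH-11: −137a − 15b = 55.6;  BH-13−BH-11: 62a − 215b = 61.8.
Solving gives a = −0.36291, b = −0.39209.
Unit vector along 235° is (sin 235°, cos 235°) = (-0.8192, -0.5736).
Slope in that direction = a·(-0.8192) + b·(-0.5736) = 0.52217.
Apparent dip = arctan|0.52217| = 27.57° (true dip is 28.1°, so apparent ≤ true as expected).

27.57°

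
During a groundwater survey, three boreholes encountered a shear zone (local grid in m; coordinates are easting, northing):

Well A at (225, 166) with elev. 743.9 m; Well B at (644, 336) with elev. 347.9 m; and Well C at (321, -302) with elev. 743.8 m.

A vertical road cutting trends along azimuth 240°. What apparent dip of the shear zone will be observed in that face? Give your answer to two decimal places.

Two edge vectors: Well A→Well B = (419, 170, -396), Well A→Well C = (96, -468, -0.1).
Normal n = (Well A→Well B) × (Well A→Well C) = (-185345, -37974.1, -212412).
So ∂z/∂easting = −n_x/n_z = −0.87257 and ∂z/∂northing = −n_y/n_z = −0.17878.
Unit vector along 240° is (sin 240°, cos 240°) = (-0.8660, -0.5000).
Slope in that direction = a·(-0.8660) + b·(-0.5000) = 0.84506.
Apparent dip = arctan|0.84506| = 40.20° (true dip is 41.7°, so apparent ≤ true as expected).

40.20°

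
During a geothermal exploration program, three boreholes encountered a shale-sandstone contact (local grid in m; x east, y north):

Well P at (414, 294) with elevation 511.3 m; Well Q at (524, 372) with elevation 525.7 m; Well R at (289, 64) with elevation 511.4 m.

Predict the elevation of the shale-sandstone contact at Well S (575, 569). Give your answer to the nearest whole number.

Let the plane be z = a·x + b·y + c.
Well Q−Well P: 110a + 78b = 14.4;  Well R−Well P: −125a − 230b = 0.1.
Solving gives a = 0.21349, b = −0.11646.
Then c = 511.3 − a·414 − b·294 = 457.15.
At (575, 569): z = 122.8 − 66.3 + 457.15 = 513.6 m.

514 m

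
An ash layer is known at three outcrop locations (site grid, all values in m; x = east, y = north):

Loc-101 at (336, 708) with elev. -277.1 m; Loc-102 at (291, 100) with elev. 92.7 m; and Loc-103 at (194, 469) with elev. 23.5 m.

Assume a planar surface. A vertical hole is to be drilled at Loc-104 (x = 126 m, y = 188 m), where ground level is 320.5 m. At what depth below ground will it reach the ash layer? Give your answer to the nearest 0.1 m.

Let the plane be z = a·x + b·y + c.
Loc-102−Loc-101: −45a − 608b = 369.8;  Loc-103−Loc-101: −142a − 239b = 300.6.
Solving gives a = −1.24876, b = −0.51580.
Then c = -277.1 − a·336 − b·708 = 507.67.
At (126, 188): z_contact = −157.34 − 96.97 + 507.67 = 253.36 m.
Depth below ground = 320.5 − 253.36 = 67.1 m.

67.1 m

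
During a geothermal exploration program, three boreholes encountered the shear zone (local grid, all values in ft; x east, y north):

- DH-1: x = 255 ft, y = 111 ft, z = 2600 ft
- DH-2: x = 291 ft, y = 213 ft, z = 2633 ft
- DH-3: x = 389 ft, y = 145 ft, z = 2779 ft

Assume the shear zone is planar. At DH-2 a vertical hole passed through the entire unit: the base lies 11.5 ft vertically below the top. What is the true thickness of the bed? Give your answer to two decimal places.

Let the plane be z = a·x + b·y + c.
DH-2−DH-1: 36a + 102b = 33;  DH-3−DH-1: 134a + 34b = 179.
Solving gives a = 1.37705, b = −0.16249.
|∇z| = √(a²+b²) = 1.38660, so dip δ = arctan(1.38660) = 54.20°.
True thickness = vertical thickness × cos δ = 11.5 × cos 54.20° = 6.73 ft.

6.73 ft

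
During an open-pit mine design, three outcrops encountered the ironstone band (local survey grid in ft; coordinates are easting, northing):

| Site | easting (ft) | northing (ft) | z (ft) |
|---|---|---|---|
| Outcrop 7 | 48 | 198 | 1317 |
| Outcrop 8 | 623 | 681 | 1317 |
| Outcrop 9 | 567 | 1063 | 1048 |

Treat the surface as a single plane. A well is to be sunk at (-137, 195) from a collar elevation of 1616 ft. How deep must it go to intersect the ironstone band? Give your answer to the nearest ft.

395 ft

Two edge vectors: Outcrop 7→Outcrop 8 = (575, 483, 0), Outcrop 7→Outcrop 9 = (519, 865, -269).
Normal n = (Outcrop 7→Outcrop 8) × (Outcrop 7→Outcrop 9) = (-129927, 154675, 246698).
So ∂z/∂easting = −n_x/n_z = 0.52666 and ∂z/∂northing = −n_y/n_z = −0.62698.
Intercept c from Outcrop 7: 1317 − 25.28 + 124.14 = 1415.86.
At (-137, 195): z_contact = −72.2 − 122.3 + 1415.86 = 1221.4 ft.
Depth below ground = 1616 − 1221.4 = 395 ft.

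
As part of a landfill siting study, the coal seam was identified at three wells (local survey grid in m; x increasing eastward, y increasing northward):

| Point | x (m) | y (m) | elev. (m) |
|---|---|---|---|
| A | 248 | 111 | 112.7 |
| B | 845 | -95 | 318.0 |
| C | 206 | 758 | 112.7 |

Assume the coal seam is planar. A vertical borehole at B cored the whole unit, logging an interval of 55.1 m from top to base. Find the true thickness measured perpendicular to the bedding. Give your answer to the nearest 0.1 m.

Let the plane be z = a·x + b·y + c.
B−A: 597a − 206b = 205.3;  C−A: −42a + 647b = 0.
Solving gives a = 0.35177, b = 0.02283.
|∇z| = √(a²+b²) = 0.35251, so dip δ = arctan(0.35251) = 19.42°.
True thickness = vertical thickness × cos δ = 55.1 × cos 19.42° = 52.0 m.

52.0 m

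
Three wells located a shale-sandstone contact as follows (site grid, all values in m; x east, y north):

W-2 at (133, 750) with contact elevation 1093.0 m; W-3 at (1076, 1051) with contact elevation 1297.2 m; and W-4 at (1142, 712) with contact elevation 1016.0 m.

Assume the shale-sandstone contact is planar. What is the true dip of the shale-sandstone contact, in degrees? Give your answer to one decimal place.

Two edge vectors: W-2→W-3 = (943, 301, 204.2), W-2→W-4 = (1009, -38, -77).
Normal n = (W-2→W-3) × (W-2→W-4) = (-15417.4, 278648.8, -339543).
So ∂z/∂x = −n_x/n_z = −0.04541 and ∂z/∂y = −n_y/n_z = 0.82066.
Gradient magnitude |∇z| = √(a² + b²) = √(0.00206 + 0.67348) = 0.82191.
True dip = arctan(0.82191) = 39.4°, dipping toward S (azimuth ≈ 177°).

39.4°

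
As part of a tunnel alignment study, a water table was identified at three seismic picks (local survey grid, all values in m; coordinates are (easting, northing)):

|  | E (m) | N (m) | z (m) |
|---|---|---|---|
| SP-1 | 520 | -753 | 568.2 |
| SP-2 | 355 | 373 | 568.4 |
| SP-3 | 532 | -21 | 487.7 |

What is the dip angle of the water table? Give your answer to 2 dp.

34.34°

Two edge vectors: SP-1→SP-2 = (-165, 1126, 0.2), SP-1→SP-3 = (12, 732, -80.5).
Normal n = (SP-1→SP-2) × (SP-1→SP-3) = (-90789.4, -13280.1, -134292).
So ∂z/∂E = −n_x/n_z = −0.67606 and ∂z/∂N = −n_y/n_z = −0.09889.
Gradient magnitude |∇z| = √(a² + b²) = √(0.45706 + 0.00978) = 0.68325.
True dip = arctan(0.68325) = 34.34°, dipping toward E (azimuth ≈ 082°).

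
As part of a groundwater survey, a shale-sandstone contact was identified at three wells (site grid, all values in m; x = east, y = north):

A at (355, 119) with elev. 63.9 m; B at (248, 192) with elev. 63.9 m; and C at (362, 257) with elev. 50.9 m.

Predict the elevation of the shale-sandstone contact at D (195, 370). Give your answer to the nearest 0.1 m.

Let the plane be z = a·x + b·y + c.
B−A: −107a + 73b = 0;  C−A: 7a + 138b = −13.
Solving gives a = −0.06212, b = −0.09105.
Then c = 63.9 − a·355 − b·119 = 96.79.
At (195, 370): z = −12.1 − 33.7 + 96.79 = 51.0 m.

51.0 m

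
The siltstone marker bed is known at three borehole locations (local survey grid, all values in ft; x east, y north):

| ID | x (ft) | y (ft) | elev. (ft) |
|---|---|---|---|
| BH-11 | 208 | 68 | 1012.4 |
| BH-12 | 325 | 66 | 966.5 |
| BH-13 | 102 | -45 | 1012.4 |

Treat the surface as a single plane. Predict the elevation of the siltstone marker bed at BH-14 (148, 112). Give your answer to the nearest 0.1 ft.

1051.5 ft

Let the plane be z = a·x + b·y + c.
BH-12−BH-11: 117a − 2b = −45.9;  BH-13−BH-11: −106a − 113b = 0.
Solving gives a = −0.38612, b = 0.36220.
Then c = 1012.4 − a·208 − b·68 = 1068.08.
At (148, 112): z = −57.1 + 40.6 + 1068.08 = 1051.5 ft.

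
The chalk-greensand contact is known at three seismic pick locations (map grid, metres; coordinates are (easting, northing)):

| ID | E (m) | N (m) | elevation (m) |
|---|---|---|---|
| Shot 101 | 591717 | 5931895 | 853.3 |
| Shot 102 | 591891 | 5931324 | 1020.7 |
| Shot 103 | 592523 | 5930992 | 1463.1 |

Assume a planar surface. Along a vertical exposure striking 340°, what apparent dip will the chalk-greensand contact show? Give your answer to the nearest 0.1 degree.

Let the plane be z = a·E + b·N + c.
Shot 102−Shot 101: 174a − 571b = 167.4;  Shot 103−Shot 101: 806a − 903b = 609.8.
Solving gives a = 0.65005, b = −0.09508.
Unit vector along 340° is (sin 340°, cos 340°) = (-0.3420, 0.9397).
Slope in that direction = a·(-0.3420) + b·(0.9397) = −0.31168.
Apparent dip = arctan|0.31168| = 17.3° (true dip is 33.3°, so apparent ≤ true as expected).

17.3°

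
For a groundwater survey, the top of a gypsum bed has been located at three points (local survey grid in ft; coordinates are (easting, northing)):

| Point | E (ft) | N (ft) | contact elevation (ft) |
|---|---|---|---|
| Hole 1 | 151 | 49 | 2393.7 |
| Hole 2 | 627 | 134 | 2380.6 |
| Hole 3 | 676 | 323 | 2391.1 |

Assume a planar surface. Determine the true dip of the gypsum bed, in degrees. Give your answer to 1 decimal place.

Let the plane be z = a·E + b·N + c.
Hole 2−Hole 1: 476a + 85b = −13.1;  Hole 3−Hole 1: 525a + 274b = −2.6.
Solving gives a = −0.03926, b = 0.06573.
Gradient magnitude |∇z| = √(a² + b²) = √(0.00154 + 0.00432) = 0.07657.
True dip = arctan(0.07657) = 4.4°, dipping toward SSE (azimuth ≈ 149°).

4.4°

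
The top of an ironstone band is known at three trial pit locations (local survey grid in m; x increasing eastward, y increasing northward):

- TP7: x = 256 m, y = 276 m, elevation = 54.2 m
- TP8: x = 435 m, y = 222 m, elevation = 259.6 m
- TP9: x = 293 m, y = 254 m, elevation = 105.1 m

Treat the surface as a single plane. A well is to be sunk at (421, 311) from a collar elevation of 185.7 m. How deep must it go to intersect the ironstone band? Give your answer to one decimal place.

Two edge vectors: TP7→TP8 = (179, -54, 205.4), TP7→TP9 = (37, -22, 50.9).
Normal n = (TP7→TP8) × (TP7→TP9) = (1770.2, -1511.3, -1940).
So ∂z/∂x = −n_x/n_z = 0.91247 and ∂z/∂y = −n_y/n_z = −0.77902.
Intercept c from TP7: 54.2 − 233.59 + 215.01 = 35.62.
At (421, 311): z_contact = 384.15 − 242.28 + 35.62 = 177.49 m.
Depth below ground = 185.7 − 177.49 = 8.2 m.

8.2 m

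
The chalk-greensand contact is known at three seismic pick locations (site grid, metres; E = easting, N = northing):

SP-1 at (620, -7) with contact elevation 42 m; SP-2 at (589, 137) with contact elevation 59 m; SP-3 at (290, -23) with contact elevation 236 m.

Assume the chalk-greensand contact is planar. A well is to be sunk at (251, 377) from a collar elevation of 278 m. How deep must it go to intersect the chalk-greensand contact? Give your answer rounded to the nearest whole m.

Let the plane be z = a·E + b·N + c.
SP-2−SP-1: −31a + 144b = 17;  SP-3−SP-1: −330a − 16b = 194.
Solving gives a = −0.58747, b = −0.00841.
Then c = 42 − a·620 − b·-7 = 406.17.
At (251, 377): z_contact = −147.5 − 3.2 + 406.17 = 255.5 m.
Depth below ground = 278 − 255.5 = 22 m.

22 m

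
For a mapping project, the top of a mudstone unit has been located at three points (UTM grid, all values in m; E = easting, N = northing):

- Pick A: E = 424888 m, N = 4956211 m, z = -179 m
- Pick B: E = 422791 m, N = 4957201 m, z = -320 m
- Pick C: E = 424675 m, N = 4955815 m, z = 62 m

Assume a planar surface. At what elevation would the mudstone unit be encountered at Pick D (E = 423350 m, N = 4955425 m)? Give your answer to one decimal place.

495.1 m

Two edge vectors: Pick A→Pick B = (-2097, 990, -141), Pick A→Pick C = (-213, -396, 241).
Normal n = (Pick A→Pick B) × (Pick A→Pick C) = (182754, 535410, 1041282).
So ∂z/∂E = −n_x/n_z = −0.175508652 and ∂z/∂N = −n_y/n_z = −0.514183478.
Intercept c from Pick A: -179 + 74571.52 + 2548401.81 = 2622794.33.
At (423350, 4955425): z = −74301.6 − 2547997.7 + 2622794.33 = 495.1 m.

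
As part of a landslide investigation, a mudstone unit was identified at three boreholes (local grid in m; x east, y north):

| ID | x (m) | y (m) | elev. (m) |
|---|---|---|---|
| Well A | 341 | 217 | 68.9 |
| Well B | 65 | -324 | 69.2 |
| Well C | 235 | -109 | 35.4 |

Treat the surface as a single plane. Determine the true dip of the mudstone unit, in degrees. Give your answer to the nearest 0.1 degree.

32.1°

Two edge vectors: Well A→Well B = (-276, -541, 0.3), Well A→Well C = (-106, -326, -33.5).
Normal n = (Well A→Well B) × (Well A→Well C) = (18221.3, -9277.8, 32630).
So ∂z/∂x = −n_x/n_z = −0.55842 and ∂z/∂y = −n_y/n_z = 0.28433.
Gradient magnitude |∇z| = √(a² + b²) = √(0.31183 + 0.08085) = 0.62664.
True dip = arctan(0.62664) = 32.1°, dipping toward ESE (azimuth ≈ 117°).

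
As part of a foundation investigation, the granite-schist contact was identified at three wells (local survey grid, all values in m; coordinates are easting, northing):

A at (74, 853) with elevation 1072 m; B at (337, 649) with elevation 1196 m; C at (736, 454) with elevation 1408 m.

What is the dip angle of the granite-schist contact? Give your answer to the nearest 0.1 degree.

33.7°

Two edge vectors: A→B = (263, -204, 124), A→C = (662, -399, 336).
Normal n = (A→B) × (A→C) = (-19068, -6280, 30111).
So ∂z/∂easting = −n_x/n_z = 0.63326 and ∂z/∂northing = −n_y/n_z = 0.20856.
Gradient magnitude |∇z| = √(a² + b²) = √(0.40101 + 0.04350) = 0.66672.
True dip = arctan(0.66672) = 33.7°, dipping toward WSW (azimuth ≈ 252°).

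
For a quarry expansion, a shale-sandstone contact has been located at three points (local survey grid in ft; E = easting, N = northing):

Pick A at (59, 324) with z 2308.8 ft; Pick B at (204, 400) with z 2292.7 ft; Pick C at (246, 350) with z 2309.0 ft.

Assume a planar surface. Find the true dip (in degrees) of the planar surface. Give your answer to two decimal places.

16.39°

Two edge vectors: Pick A→Pick B = (145, 76, -16.1), Pick A→Pick C = (187, 26, 0.2).
Normal n = (Pick A→Pick B) × (Pick A→Pick C) = (433.8, -3039.7, -10442).
So ∂z/∂E = −n_x/n_z = 0.04154 and ∂z/∂N = −n_y/n_z = −0.29110.
Gradient magnitude |∇z| = √(a² + b²) = √(0.00173 + 0.08474) = 0.29405.
True dip = arctan(0.29405) = 16.39°, dipping toward N (azimuth ≈ 352°).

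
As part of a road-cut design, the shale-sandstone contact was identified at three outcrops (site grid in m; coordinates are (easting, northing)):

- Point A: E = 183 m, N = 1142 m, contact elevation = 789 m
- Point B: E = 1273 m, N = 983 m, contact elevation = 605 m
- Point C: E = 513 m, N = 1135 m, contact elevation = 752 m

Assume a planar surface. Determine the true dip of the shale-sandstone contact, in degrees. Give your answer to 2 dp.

Let the plane be z = a·E + b·N + c.
Point B−Point A: 1090a − 159b = −184;  Point C−Point A: 330a − 7b = −37.
Solving gives a = −0.10248, b = 0.45473.
Gradient magnitude |∇z| = √(a² + b²) = √(0.01050 + 0.20678) = 0.46613.
True dip = arctan(0.46613) = 24.99°, dipping toward SSE (azimuth ≈ 167°).

24.99°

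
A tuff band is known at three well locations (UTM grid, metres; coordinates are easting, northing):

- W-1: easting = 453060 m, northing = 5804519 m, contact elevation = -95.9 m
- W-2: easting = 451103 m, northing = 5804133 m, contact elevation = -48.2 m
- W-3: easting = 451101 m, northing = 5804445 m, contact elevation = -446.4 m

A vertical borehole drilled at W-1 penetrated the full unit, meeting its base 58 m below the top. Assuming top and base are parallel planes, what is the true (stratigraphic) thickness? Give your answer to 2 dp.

35.45 m

Two edge vectors: W-1→W-2 = (-1957, -386, 47.7), W-1→W-3 = (-1959, -74, -350.5).
Normal n = (W-1→W-2) × (W-1→W-3) = (138822.8, -779372.8, -611356).
So ∂z/∂easting = −n_x/n_z = 0.22707 and ∂z/∂northing = −n_y/n_z = −1.27483.
|∇z| = √(a²+b²) = 1.29489, so dip δ = arctan(1.29489) = 52.32°.
True thickness = vertical thickness × cos δ = 58 × cos 52.32° = 35.45 m.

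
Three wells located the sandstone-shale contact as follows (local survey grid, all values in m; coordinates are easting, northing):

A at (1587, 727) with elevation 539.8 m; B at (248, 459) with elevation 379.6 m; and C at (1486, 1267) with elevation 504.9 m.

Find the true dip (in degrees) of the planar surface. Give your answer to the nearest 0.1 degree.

7.6°

Two edge vectors: A→B = (-1339, -268, -160.2), A→C = (-101, 540, -34.9).
Normal n = (A→B) × (A→C) = (95861.2, -30550.9, -750128).
So ∂z/∂easting = −n_x/n_z = 0.12779 and ∂z/∂northing = −n_y/n_z = −0.04073.
Gradient magnitude |∇z| = √(a² + b²) = √(0.01633 + 0.00166) = 0.13413.
True dip = arctan(0.13413) = 7.6°, dipping toward WNW (azimuth ≈ 288°).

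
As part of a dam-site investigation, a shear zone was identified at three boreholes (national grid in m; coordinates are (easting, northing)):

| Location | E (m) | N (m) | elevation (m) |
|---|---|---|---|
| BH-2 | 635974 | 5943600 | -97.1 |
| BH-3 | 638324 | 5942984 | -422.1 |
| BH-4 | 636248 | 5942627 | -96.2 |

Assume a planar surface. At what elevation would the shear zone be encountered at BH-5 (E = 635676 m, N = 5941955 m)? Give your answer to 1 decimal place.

Let the plane be z = a·E + b·N + c.
BH-3−BH-2: 2350a − 616b = −325;  BH-4−BH-2: 274a − 973b = 0.9.
Solving gives a = −0.149581871, b = −0.043047721.
Then c = -97.1 − a·635974 − b·5943600 = 350891.52.
At (635676, 5941955): z = −95085.6 − 255787.6 + 350891.52 = 18.3 m.

18.3 m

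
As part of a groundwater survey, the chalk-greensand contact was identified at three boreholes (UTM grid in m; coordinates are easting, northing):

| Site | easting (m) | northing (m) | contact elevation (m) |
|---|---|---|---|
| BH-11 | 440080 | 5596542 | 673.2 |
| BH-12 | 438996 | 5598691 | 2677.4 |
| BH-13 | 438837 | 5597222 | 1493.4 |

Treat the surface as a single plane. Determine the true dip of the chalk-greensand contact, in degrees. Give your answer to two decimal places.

Let the plane be z = a·easting + b·northing + c.
BH-12−BH-11: −1084a + 2149b = 2004.2;  BH-13−BH-11: −1243a + 680b = 820.2.
Solving gives a = −0.20669, b = 0.82836.
Gradient magnitude |∇z| = √(a² + b²) = √(0.04272 + 0.68618) = 0.85376.
True dip = arctan(0.85376) = 40.49°, dipping toward SSE (azimuth ≈ 166°).

40.49°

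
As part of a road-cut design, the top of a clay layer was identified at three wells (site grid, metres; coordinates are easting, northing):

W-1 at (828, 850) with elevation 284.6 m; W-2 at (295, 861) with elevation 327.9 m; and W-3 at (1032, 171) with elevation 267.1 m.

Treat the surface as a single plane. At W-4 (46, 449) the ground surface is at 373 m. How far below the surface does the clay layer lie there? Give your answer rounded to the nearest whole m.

Let the plane be z = a·easting + b·northing + c.
W-2−W-1: −533a + 11b = 43.3;  W-3−W-1: 204a − 679b = −17.5.
Solving gives a = −0.08121, b = 0.00137.
Then c = 284.6 − a·828 − b·850 = 350.67.
At (46, 449): z_contact = −3.7 + 0.6 + 350.67 = 347.6 m.
Depth below ground = 373 − 347.6 = 25 m.

25 m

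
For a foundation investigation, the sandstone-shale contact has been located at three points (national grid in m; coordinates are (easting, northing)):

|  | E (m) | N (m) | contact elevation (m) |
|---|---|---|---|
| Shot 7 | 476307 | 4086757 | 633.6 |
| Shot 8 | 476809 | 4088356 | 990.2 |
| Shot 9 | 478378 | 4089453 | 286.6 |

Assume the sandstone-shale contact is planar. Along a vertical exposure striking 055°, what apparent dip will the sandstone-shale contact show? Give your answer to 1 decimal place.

20.2°

Two edge vectors: Shot 7→Shot 8 = (502, 1599, 356.6), Shot 7→Shot 9 = (2071, 2696, -347).
Normal n = (Shot 7→Shot 8) × (Shot 7→Shot 9) = (-1516246.6, 912712.6, -1958137).
So ∂z/∂E = −n_x/n_z = −0.77433 and ∂z/∂N = −n_y/n_z = 0.46611.
Unit vector along 055° is (sin 55°, cos 55°) = (0.8192, 0.5736).
Slope in that direction = a·(0.8192) + b·(0.5736) = −0.36694.
Apparent dip = arctan|0.36694| = 20.2° (true dip is 42.1°, so apparent ≤ true as expected).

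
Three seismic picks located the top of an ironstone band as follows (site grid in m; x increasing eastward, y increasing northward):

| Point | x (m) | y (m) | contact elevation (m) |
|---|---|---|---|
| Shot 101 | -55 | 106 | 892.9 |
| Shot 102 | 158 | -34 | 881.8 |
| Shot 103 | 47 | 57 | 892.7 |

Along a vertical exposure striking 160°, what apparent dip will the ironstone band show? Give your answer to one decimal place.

Let the plane be z = a·x + b·y + c.
Shot 102−Shot 101: 213a − 140b = −11.1;  Shot 103−Shot 101: 102a − 49b = −0.2.
Solving gives a = 0.13424, b = 0.28353.
Unit vector along 160° is (sin 160°, cos 160°) = (0.3420, -0.9397).
Slope in that direction = a·(0.3420) + b·(-0.9397) = −0.22052.
Apparent dip = arctan|0.22052| = 12.4° (true dip is 17.4°, so apparent ≤ true as expected).

12.4°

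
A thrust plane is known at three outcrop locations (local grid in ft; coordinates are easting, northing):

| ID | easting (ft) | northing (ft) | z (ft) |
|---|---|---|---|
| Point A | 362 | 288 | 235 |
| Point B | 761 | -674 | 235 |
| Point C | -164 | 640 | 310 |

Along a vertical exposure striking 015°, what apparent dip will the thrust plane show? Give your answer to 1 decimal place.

Two edge vectors: Point A→Point B = (399, -962, 0), Point A→Point C = (-526, 352, 75).
Normal n = (Point A→Point B) × (Point A→Point C) = (-72150, -29925, -365564).
So ∂z/∂easting = −n_x/n_z = −0.19737 and ∂z/∂northing = −n_y/n_z = −0.08186.
Unit vector along 015° is (sin 15°, cos 15°) = (0.2588, 0.9659).
Slope in that direction = a·(0.2588) + b·(0.9659) = −0.13015.
Apparent dip = arctan|0.13015| = 7.4° (true dip is 12.1°, so apparent ≤ true as expected).

7.4°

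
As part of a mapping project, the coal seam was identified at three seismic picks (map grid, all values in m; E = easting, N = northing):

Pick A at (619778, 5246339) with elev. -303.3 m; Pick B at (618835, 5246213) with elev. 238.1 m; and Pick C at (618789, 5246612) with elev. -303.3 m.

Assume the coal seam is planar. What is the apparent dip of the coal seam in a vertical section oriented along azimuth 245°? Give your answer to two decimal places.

43.32°

Two edge vectors: Pick A→Pick B = (-943, -126, 541.4), Pick A→Pick C = (-989, 273, 0).
Normal n = (Pick A→Pick B) × (Pick A→Pick C) = (-147802.2, -535444.6, -382053).
So ∂z/∂E = −n_x/n_z = −0.38686 and ∂z/∂N = −n_y/n_z = −1.40149.
Unit vector along 245° is (sin 245°, cos 245°) = (-0.9063, -0.4226).
Slope in that direction = a·(-0.9063) + b·(-0.4226) = 0.94291.
Apparent dip = arctan|0.94291| = 43.32° (true dip is 55.5°, so apparent ≤ true as expected).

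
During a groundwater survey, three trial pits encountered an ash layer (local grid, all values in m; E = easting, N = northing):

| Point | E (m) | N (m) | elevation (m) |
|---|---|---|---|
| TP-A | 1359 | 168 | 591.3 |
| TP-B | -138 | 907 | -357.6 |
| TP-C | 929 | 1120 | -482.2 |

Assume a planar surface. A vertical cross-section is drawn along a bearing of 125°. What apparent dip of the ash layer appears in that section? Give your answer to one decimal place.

35.1°

Two edge vectors: TP-A→TP-B = (-1497, 739, -948.9), TP-A→TP-C = (-430, 952, -1073.5).
Normal n = (TP-A→TP-B) × (TP-A→TP-C) = (110036.3, -1199002.5, -1107374).
So ∂z/∂E = −n_x/n_z = 0.09937 and ∂z/∂N = −n_y/n_z = −1.08274.
Unit vector along 125° is (sin 125°, cos 125°) = (0.8192, -0.5736).
Slope in that direction = a·(0.8192) + b·(-0.5736) = 0.70243.
Apparent dip = arctan|0.70243| = 35.1° (true dip is 47.4°, so apparent ≤ true as expected).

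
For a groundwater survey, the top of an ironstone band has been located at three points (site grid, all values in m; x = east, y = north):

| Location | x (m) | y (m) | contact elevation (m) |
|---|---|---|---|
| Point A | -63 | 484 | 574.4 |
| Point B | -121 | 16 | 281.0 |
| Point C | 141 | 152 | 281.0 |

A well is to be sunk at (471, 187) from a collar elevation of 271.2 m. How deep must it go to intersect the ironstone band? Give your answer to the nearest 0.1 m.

Two edge vectors: Point A→Point B = (-58, -468, -293.4), Point A→Point C = (204, -332, -293.4).
Normal n = (Point A→Point B) × (Point A→Point C) = (39902.4, -76870.8, 114728).
So ∂z/∂x = −n_x/n_z = −0.34780 and ∂z/∂y = −n_y/n_z = 0.67003.
Intercept c from Point A: 574.4 − 21.91 − 324.29 = 228.20.
At (471, 187): z_contact = −163.81 + 125.29 + 228.20 = 189.68 m.
Depth below ground = 271.2 − 189.68 = 81.5 m.

81.5 m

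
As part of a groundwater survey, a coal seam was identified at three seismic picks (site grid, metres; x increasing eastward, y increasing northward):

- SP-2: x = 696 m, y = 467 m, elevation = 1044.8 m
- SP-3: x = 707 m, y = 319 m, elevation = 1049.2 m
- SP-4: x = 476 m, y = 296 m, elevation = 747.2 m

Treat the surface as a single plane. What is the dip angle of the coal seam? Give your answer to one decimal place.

52.5°

Two edge vectors: SP-2→SP-3 = (11, -148, 4.4), SP-2→SP-4 = (-220, -171, -297.6).
Normal n = (SP-2→SP-3) × (SP-2→SP-4) = (44797.2, 2305.6, -34441).
So ∂z/∂x = −n_x/n_z = 1.30069 and ∂z/∂y = −n_y/n_z = 0.06694.
Gradient magnitude |∇z| = √(a² + b²) = √(1.69180 + 0.00448) = 1.30242.
True dip = arctan(1.30242) = 52.5°, dipping toward W (azimuth ≈ 267°).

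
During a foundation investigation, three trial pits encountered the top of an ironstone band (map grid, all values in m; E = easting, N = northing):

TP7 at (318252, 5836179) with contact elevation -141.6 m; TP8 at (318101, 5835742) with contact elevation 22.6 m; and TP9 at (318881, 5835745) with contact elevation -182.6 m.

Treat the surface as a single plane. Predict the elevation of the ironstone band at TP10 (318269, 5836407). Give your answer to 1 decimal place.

-211.1 m

Two edge vectors: TP7→TP8 = (-151, -437, 164.2), TP7→TP9 = (629, -434, -41).
Normal n = (TP7→TP8) × (TP7→TP9) = (89179.8, 97090.8, 340407).
So ∂z/∂E = −n_x/n_z = −0.261979924 and ∂z/∂N = −n_y/n_z = −0.285219752.
Intercept c from TP7: -141.6 + 83375.63 + 1664593.52 = 1747827.56.
At (318269, 5836407): z = −83380.1 − 1664658.6 + 1747827.56 = -211.1 m.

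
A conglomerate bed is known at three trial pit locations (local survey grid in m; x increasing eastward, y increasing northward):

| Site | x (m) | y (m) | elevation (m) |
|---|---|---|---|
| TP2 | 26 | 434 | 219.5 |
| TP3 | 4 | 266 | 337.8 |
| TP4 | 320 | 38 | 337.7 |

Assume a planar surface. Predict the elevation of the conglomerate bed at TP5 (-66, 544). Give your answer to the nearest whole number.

Let the plane be z = a·x + b·y + c.
TP3−TP2: −22a − 168b = 118.3;  TP4−TP2: 294a − 396b = 118.2.
Solving gives a = −0.46450, b = −0.64334.
Then c = 219.5 − a·26 − b·434 = 510.79.
At (-66, 544): z = 30.7 − 350.0 + 510.79 = 191.5 m.

191 m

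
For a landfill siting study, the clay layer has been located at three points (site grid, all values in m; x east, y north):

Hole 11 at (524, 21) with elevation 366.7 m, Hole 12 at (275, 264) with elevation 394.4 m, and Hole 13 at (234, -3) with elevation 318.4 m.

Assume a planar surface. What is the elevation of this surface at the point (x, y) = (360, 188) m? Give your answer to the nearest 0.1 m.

386.8 m

Two edge vectors: Hole 11→Hole 12 = (-249, 243, 27.7), Hole 11→Hole 13 = (-290, -24, -48.3).
Normal n = (Hole 11→Hole 12) × (Hole 11→Hole 13) = (-11072.1, -20059.7, 76446).
So ∂z/∂x = −n_x/n_z = 0.14484 and ∂z/∂y = −n_y/n_z = 0.26240.
Intercept c from Hole 11: 366.7 − 75.89 − 5.51 = 285.30.
At (360, 188): z = 52.1 + 49.3 + 285.30 = 386.8 m.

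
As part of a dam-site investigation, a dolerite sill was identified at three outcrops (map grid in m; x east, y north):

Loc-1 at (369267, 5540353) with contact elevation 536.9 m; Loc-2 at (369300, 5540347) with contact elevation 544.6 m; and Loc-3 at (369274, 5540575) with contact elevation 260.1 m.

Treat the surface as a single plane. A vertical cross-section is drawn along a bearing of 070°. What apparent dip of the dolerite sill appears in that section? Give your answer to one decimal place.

22.8°

Two edge vectors: Loc-1→Loc-2 = (33, -6, 7.7), Loc-1→Loc-3 = (7, 222, -276.8).
Normal n = (Loc-1→Loc-2) × (Loc-1→Loc-3) = (-48.6, 9188.3, 7368).
So ∂z/∂x = −n_x/n_z = 0.00660 and ∂z/∂y = −n_y/n_z = −1.24705.
Unit vector along 070° is (sin 70°, cos 70°) = (0.9397, 0.3420).
Slope in that direction = a·(0.9397) + b·(0.3420) = −0.42032.
Apparent dip = arctan|0.42032| = 22.8° (true dip is 51.3°, so apparent ≤ true as expected).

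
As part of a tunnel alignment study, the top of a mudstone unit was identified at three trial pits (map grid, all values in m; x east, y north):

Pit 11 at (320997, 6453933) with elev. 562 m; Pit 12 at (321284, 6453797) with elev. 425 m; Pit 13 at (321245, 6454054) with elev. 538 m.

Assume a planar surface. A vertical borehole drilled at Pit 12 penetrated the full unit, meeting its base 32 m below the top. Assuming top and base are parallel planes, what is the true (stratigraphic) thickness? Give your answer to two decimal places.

Two edge vectors: Pit 11→Pit 12 = (287, -136, -137), Pit 11→Pit 13 = (248, 121, -24).
Normal n = (Pit 11→Pit 12) × (Pit 11→Pit 13) = (19841, -27088, 68455).
So ∂z/∂x = −n_x/n_z = −0.28984 and ∂z/∂y = −n_y/n_z = 0.39571.
|∇z| = √(a²+b²) = 0.49050, so dip δ = arctan(0.49050) = 26.13°.
True thickness = vertical thickness × cos δ = 32 × cos 26.13° = 28.73 m.

28.73 m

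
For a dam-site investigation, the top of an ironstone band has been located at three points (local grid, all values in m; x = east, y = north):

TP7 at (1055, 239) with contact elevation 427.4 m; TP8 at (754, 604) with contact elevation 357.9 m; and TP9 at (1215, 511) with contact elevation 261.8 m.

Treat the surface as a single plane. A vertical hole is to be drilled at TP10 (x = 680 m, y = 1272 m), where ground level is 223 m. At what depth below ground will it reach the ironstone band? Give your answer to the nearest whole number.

134 m

Two edge vectors: TP7→TP8 = (-301, 365, -69.5), TP7→TP9 = (160, 272, -165.6).
Normal n = (TP7→TP8) × (TP7→TP9) = (-41540, -60965.6, -140272).
So ∂z/∂x = −n_x/n_z = −0.29614 and ∂z/∂y = −n_y/n_z = −0.43462.
Intercept c from TP7: 427.4 + 312.43 + 103.88 = 843.70.
At (680, 1272): z_contact = −201.4 − 552.8 + 843.70 = 89.5 m.
Depth below ground = 223 − 89.5 = 134 m.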